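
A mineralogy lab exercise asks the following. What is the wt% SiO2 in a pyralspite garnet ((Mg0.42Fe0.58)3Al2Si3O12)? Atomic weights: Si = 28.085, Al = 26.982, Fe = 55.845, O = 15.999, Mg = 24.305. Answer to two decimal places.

Molar mass of (Mg0.42Fe0.58)3Al2Si3O12 = 1.26×24.305 + 1.74×55.845 + 2×26.982 + 3×28.085 + 12×15.999 = 458.002 g/mol.
Each formula unit contains 3 Si, equivalent to 3/1 = 3.0000 mol SiO2.
M(SiO2) = 1×28.085 + 2×15.999 = 60.083 g/mol.
Mass of SiO2 per formula unit = 3.0000 × 60.083 = 180.249 g.
SiO2 wt% = 180.249 / 458.002 × 100 = 39.36%.

39.36 wt%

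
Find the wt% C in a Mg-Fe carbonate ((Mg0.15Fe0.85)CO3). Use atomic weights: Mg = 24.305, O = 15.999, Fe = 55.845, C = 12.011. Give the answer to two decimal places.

M((Mg0.15Fe0.85)CO3) = 111.122 g/mol.
C contributes 1 × 12.011 = 12.011 g per mole.
12.011/111.122 = 0.1081 → 10.81%.

10.81 wt%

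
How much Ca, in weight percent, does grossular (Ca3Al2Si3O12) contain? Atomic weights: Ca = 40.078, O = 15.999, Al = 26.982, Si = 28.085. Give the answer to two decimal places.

26.69 weight percent

Formula mass = 3·40.078 + 2·26.982 + 3·28.085 + 12·15.999 = 450.441 g/mol, of which 120.234 g is Ca.
So Ca makes up 120.234/450.441 = 0.2669 of the mass, i.e. 26.69%.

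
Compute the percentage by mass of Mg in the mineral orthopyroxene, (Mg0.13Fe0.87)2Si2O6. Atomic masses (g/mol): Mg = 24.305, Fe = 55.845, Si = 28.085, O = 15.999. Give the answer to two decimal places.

2.47 weight percent

Molar mass of (Mg0.13Fe0.87)2Si2O6: 0.26·24.305 + 1.74·55.845 + 2·28.085 + 6·15.999 = 255.654 g/mol.
Mass of Mg per formula unit: 0.26 × 24.305 = 6.319 g.
Weight fraction Mg = 6.319 / 255.654 = 0.0247.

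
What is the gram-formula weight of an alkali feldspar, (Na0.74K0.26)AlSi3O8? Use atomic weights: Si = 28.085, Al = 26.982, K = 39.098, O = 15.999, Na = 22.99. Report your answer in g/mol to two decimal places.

266.41 g/mol

The formula mass is the sum 0.74·22.99 + 0.26·39.098 + 1·26.982 + 3·28.085 + 8·15.999.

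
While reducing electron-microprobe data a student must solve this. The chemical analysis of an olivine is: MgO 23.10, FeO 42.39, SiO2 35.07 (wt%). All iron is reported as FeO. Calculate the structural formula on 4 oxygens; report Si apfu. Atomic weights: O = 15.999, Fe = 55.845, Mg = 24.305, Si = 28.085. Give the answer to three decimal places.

1.002 Si apfu

23.10 wt% MgO ÷ 40.304 g/mol = 0.57314 mol, giving 0.57314 Mg and 0.57314 O.
42.39 wt% FeO ÷ 71.844 g/mol = 0.59003 mol, giving 0.59003 Fe and 0.59003 O.
35.07 wt% SiO2 ÷ 60.083 g/mol = 0.58369 mol, giving 0.58369 Si and 1.16738 O.
Oxygen sums to 2.33055; scaling by 4/2.33055 = 1.71633 puts the formula on 4 O.
Si: 0.58369 × 1.71633 = 1.002 atoms per formula unit.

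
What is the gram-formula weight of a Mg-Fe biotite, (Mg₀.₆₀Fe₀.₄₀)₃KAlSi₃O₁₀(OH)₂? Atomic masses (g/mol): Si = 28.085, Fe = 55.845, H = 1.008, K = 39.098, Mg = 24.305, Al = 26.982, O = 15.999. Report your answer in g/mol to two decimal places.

455.10 g/mol

The formula mass is the sum 1.80·24.305 + 1.20·55.845 + 1·39.098 + 1·26.982 + 3·28.085 + 12·15.999 + 2·1.008.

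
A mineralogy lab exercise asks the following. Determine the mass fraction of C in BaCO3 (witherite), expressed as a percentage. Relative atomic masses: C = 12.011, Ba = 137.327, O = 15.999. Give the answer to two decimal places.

M(BaCO3) = 197.335 g/mol.
C contributes 1 × 12.011 = 12.011 g per mole.
12.011/197.335 = 0.0609 → 6.09%.

6.09 wt%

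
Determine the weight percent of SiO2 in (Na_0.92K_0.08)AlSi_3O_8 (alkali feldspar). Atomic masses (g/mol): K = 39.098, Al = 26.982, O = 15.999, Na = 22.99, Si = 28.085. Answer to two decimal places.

68.40 wt%

Molar mass of (Na_0.92K_0.08)AlSi_3O_8 = 0.92×22.99 + 0.08×39.098 + 1×26.982 + 3×28.085 + 8×15.999 = 263.508 g/mol.
Each formula unit contains 3 Si, equivalent to 3/1 = 3.0000 mol SiO2.
M(SiO2) = 1×28.085 + 2×15.999 = 60.083 g/mol.
Mass of SiO2 per formula unit = 3.0000 × 60.083 = 180.249 g.
SiO2 wt% = 180.249 / 263.508 × 100 = 68.40%.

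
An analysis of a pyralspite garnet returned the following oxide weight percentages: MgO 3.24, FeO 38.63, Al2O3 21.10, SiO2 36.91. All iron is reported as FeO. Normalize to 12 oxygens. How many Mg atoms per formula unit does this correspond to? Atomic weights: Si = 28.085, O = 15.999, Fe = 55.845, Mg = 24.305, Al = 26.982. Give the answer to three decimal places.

3.24 wt% MgO ÷ 40.304 g/mol = 0.08039 mol, giving 0.08039 Mg and 0.08039 O.
38.63 wt% FeO ÷ 71.844 g/mol = 0.53769 mol, giving 0.53769 Fe and 0.53769 O.
21.10 wt% Al2O3 ÷ 101.961 g/mol = 0.20694 mol, giving 0.41388 Al and 0.62082 O.
36.91 wt% SiO2 ÷ 60.083 g/mol = 0.61432 mol, giving 0.61432 Si and 1.22864 O.
Oxygen sums to 2.46754; scaling by 12/2.46754 = 4.86314 puts the formula on 12 O.
Mg: 0.08039 × 4.86314 = 0.391 atoms per formula unit.

0.391 Mg apfu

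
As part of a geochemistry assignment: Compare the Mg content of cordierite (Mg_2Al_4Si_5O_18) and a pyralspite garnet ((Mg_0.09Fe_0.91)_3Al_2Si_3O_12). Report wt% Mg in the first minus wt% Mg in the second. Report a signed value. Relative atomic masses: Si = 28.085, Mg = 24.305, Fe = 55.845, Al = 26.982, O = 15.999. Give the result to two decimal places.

6.97 percentage points

M(Mg_2Al_4Si_5O_18) = 584.945 g/mol, so wt% Mg = 48.610/584.945 × 100 = 8.31%.
M((Mg_0.09Fe_0.91)_3Al_2Si_3O_12) = 489.226 g/mol, so wt% Mg = 6.562/489.226 × 100 = 1.34%.
8.31 − 1.34 = 6.97 pp.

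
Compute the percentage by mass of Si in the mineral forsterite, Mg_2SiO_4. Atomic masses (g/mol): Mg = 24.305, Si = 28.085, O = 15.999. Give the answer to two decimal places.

19.96 mass %

Molar mass of Mg_2SiO_4: 2*24.305 + 1*28.085 + 4*15.999 = 140.691 g/mol.
Mass of Si per formula unit: 1 × 28.085 = 28.085 g.
Weight fraction Si = 28.085 / 140.691 = 0.1996.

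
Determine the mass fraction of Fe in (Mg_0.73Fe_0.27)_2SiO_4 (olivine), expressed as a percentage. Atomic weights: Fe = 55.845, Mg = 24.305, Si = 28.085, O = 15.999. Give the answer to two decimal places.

19.12 weight percent

Molar mass of (Mg_0.73Fe_0.27)_2SiO_4: 1.46×24.305 + 0.54×55.845 + 1×28.085 + 4×15.999 = 157.723 g/mol.
Mass of Fe per formula unit: 0.54 × 55.845 = 30.156 g.
Weight fraction Fe = 30.156 / 157.723 = 0.1912.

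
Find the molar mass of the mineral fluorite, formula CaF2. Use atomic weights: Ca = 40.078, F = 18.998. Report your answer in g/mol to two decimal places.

78.07 g/mol

M = 1·40.078 + 2·18.998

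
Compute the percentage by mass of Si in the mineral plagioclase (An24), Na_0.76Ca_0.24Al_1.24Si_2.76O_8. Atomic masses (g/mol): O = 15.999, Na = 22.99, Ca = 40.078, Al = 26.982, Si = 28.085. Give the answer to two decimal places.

M(Na_0.76Ca_0.24Al_1.24Si_2.76O_8) = 266.055 g/mol.
Si contributes 2.76 × 28.085 = 77.515 g per mole.
77.515/266.055 = 0.2913 → 29.13%.

29.13 wt%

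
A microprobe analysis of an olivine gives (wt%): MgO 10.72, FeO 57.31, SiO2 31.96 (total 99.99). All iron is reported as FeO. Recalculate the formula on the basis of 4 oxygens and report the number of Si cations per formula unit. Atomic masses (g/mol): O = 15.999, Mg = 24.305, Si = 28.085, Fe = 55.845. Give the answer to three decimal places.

1.000 Si apfu

MgO (M=40.304): mol = 0.26598; Mg = 0.26598, O = 0.26598.
FeO (M=71.844): mol = 0.79770; Fe = 0.79770, O = 0.79770.
SiO2 (M=60.083): mol = 0.53193; Si = 0.53193, O = 1.06386.
ΣO = 2.12754; factor = 4/ΣO = 1.88011.
Si apfu = 0.53193 × 1.88011 = 1.000.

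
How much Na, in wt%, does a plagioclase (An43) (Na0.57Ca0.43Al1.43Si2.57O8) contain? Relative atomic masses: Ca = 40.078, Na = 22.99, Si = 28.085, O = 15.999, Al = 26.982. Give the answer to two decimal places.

4.87 wt%

Molar mass of Na0.57Ca0.43Al1.43Si2.57O8: 0.57×22.99 + 0.43×40.078 + 1.43×26.982 + 2.57×28.085 + 8×15.999 = 269.093 g/mol.
Mass of Na per formula unit: 0.57 × 22.99 = 13.104 g.
Weight fraction Na = 13.104 / 269.093 = 0.0487.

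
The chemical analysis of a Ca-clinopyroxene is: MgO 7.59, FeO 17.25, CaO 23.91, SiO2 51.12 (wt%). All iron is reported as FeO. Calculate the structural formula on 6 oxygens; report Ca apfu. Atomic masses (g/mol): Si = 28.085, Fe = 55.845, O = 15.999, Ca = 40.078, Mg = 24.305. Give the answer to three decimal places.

MgO (M=40.304): mol = 0.18832; Mg = 0.18832, O = 0.18832.
FeO (M=71.844): mol = 0.24010; Fe = 0.24010, O = 0.24010.
CaO (M=56.077): mol = 0.42638; Ca = 0.42638, O = 0.42638.
SiO2 (M=60.083): mol = 0.85082; Si = 0.85082, O = 1.70164.
ΣO = 2.55644; factor = 6/ΣO = 2.34701.
Ca apfu = 0.42638 × 2.34701 = 1.001.

1.001 Ca apfu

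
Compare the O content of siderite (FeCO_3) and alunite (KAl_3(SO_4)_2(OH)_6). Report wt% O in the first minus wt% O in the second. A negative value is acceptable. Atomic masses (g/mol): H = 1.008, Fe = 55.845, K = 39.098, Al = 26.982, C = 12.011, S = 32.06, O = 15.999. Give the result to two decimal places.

-12.65 percentage points

O in FeCO_3: molar mass 115.853 g/mol; 3×15.999 = 47.997 g → 41.43 wt%.
O in KAl_3(SO_4)_2(OH)_6: molar mass 414.198 g/mol; 14×15.999 = 223.986 g → 54.08 wt%.
Difference = 41.43 − 54.08 = -12.65 percentage points.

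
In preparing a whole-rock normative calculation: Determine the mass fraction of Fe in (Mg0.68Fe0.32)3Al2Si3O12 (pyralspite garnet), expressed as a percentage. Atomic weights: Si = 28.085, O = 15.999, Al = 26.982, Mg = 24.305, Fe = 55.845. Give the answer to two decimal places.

Molar mass of (Mg0.68Fe0.32)3Al2Si3O12: 2.04·24.305 + 0.96·55.845 + 2·26.982 + 3·28.085 + 12·15.999 = 433.400 g/mol.
Mass of Fe per formula unit: 0.96 × 55.845 = 53.611 g.
Weight fraction Fe = 53.611 / 433.400 = 0.1237.

12.37 weight percent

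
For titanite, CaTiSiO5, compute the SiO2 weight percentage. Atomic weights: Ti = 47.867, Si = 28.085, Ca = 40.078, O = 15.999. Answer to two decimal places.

Molar mass of CaTiSiO5 = 1·40.078 + 1·47.867 + 1·28.085 + 5·15.999 = 196.025 g/mol.
Each formula unit contains 1 Si, equivalent to 1/1 = 1.0000 mol SiO2.
M(SiO2) = 1×28.085 + 2×15.999 = 60.083 g/mol.
Mass of SiO2 per formula unit = 1.0000 × 60.083 = 60.083 g.
SiO2 wt% = 60.083 / 196.025 × 100 = 30.65%.

30.65 wt%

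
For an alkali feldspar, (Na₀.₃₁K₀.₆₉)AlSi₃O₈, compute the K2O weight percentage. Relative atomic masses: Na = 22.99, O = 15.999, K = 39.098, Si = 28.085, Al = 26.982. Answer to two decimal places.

11.89 wt%

Formula mass = 273.334 g/mol.
0.69 K → 0.3450 mol K2O per formula unit; M(K2O) = 94.195, so K2O mass = 32.497 g.
32.497/273.334 × 100 = 11.89 wt%.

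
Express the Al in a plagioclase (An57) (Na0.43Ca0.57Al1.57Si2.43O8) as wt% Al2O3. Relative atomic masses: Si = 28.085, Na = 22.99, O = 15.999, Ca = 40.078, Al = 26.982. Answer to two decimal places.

29.50 wt%

Molar mass of Na0.43Ca0.57Al1.57Si2.43O8 = 0.43·22.99 + 0.57·40.078 + 1.57·26.982 + 2.43·28.085 + 8·15.999 = 271.330 g/mol.
Each formula unit contains 1.57 Al, equivalent to 1.57/2 = 0.7850 mol Al2O3.
M(Al2O3) = 2×26.982 + 3×15.999 = 101.961 g/mol.
Mass of Al2O3 per formula unit = 0.7850 × 101.961 = 80.039 g.
Al2O3 wt% = 80.039 / 271.330 × 100 = 29.50%.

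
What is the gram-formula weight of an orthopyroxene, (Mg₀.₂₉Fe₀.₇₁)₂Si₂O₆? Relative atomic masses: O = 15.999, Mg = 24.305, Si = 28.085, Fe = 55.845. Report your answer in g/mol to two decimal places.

M = 0.58×24.305 + 1.42×55.845 + 2×28.085 + 6×15.999

245.56 g/mol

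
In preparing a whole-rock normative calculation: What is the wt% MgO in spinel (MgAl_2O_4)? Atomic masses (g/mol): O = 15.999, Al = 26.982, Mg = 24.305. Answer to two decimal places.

Formula mass = 142.265 g/mol.
1 Mg → 1.0000 mol MgO per formula unit; M(MgO) = 40.304, so MgO mass = 40.304 g.
40.304/142.265 × 100 = 28.33 wt%.

28.33 wt%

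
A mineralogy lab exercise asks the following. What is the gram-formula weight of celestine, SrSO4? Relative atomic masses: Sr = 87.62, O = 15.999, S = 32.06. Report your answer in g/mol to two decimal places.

183.68 g/mol

The formula mass is the sum 1(87.62) + 1(32.06) + 4(15.999).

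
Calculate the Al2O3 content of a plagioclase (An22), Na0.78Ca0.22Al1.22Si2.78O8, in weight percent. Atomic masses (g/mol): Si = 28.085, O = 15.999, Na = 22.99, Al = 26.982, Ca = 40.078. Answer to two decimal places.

23.41 wt%

M(Na0.78Ca0.22Al1.22Si2.78O8) = 265.736 g/mol; M(Al2O3) = 101.961 g/mol.
Moles Al2O3 per formula unit = 1.22 Al ÷ 2 = 0.6100.
Al2O3 fraction = (0.6100 × 101.961) / 265.736 = 62.196/265.736 = 0.2341.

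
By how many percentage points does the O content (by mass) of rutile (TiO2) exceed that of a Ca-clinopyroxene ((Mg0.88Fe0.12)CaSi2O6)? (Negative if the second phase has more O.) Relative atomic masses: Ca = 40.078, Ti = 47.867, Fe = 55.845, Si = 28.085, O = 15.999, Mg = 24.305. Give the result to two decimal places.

First mineral: 31.998 g O in 79.865 g formula = 40.07 wt% O.
Second mineral: 95.994 g O in 220.332 g formula = 43.57 wt% O.
40.07% − 43.57% gives a difference of -3.50 percentage points.

-3.50 percentage points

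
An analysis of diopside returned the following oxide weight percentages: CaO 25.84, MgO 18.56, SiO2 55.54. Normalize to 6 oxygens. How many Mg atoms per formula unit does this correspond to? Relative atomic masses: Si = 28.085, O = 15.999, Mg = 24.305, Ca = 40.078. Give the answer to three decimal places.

25.84 wt% CaO ÷ 56.077 g/mol = 0.46079 mol, giving 0.46079 Ca and 0.46079 O.
18.56 wt% MgO ÷ 40.304 g/mol = 0.46050 mol, giving 0.46050 Mg and 0.46050 O.
55.54 wt% SiO2 ÷ 60.083 g/mol = 0.92439 mol, giving 0.92439 Si and 1.84878 O.
Oxygen sums to 2.77007; scaling by 6/2.77007 = 2.16601 puts the formula on 6 O.
Mg: 0.46050 × 2.16601 = 0.997 atoms per formula unit.

0.997 Mg apfu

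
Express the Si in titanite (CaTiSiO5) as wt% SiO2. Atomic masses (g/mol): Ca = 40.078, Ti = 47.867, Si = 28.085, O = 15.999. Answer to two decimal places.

30.65 wt%

M(CaTiSiO5) = 196.025 g/mol; M(SiO2) = 60.083 g/mol.
Moles SiO2 per formula unit = 1 Si ÷ 1 = 1.0000.
SiO2 fraction = (1.0000 × 60.083) / 196.025 = 60.083/196.025 = 0.3065.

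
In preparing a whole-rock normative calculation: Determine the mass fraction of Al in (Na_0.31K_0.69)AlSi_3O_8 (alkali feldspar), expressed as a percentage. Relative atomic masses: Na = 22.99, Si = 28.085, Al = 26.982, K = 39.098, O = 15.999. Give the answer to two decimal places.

9.87 wt%

M((Na_0.31K_0.69)AlSi_3O_8) = 273.334 g/mol.
Al contributes 1 × 26.982 = 26.982 g per mole.
26.982/273.334 = 0.0987 → 9.87%.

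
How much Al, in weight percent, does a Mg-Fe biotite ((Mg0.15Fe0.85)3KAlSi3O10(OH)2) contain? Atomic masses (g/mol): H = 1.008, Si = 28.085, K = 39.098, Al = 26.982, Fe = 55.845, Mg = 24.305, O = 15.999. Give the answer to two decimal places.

5.42 weight percent

M((Mg0.15Fe0.85)3KAlSi3O10(OH)2) = 497.681 g/mol.
Al contributes 1 × 26.982 = 26.982 g per mole.
26.982/497.681 = 0.0542 → 5.42%.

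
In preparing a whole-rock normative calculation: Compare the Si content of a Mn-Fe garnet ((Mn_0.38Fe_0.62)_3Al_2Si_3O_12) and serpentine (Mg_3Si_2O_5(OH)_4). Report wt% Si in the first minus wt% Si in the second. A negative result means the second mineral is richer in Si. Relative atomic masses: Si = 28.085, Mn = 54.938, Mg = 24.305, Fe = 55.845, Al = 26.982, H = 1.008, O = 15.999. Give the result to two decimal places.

-3.31 percentage points

M((Mn_0.38Fe_0.62)_3Al_2Si_3O_12) = 496.708 g/mol, so wt% Si = 84.255/496.708 × 100 = 16.96%.
M(Mg_3Si_2O_5(OH)_4) = 277.108 g/mol, so wt% Si = 56.170/277.108 × 100 = 20.27%.
16.96 − 20.27 = -3.31 pp.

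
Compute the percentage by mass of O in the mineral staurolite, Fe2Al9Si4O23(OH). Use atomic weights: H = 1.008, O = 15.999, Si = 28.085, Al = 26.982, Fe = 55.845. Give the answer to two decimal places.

M(Fe2Al9Si4O23(OH)) = 851.852 g/mol.
O contributes 24 × 15.999 = 383.976 g per mole.
383.976/851.852 = 0.4508 → 45.08%.

45.08 wt%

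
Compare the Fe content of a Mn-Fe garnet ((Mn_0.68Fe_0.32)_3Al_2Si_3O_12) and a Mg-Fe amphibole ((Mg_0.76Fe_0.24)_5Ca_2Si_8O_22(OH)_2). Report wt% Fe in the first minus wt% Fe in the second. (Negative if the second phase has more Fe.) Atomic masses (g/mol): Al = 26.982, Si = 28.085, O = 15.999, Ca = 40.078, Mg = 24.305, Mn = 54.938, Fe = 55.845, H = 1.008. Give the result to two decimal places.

Fe in (Mn_0.68Fe_0.32)_3Al_2Si_3O_12: molar mass 495.892 g/mol; 0.96×55.845 = 53.611 g → 10.81 wt%.
Fe in (Mg_0.76Fe_0.24)_5Ca_2Si_8O_22(OH)_2: molar mass 850.201 g/mol; 1.20×55.845 = 67.014 g → 7.88 wt%.
Difference = 10.81 − 7.88 = 2.93 percentage points.

2.93 percentage points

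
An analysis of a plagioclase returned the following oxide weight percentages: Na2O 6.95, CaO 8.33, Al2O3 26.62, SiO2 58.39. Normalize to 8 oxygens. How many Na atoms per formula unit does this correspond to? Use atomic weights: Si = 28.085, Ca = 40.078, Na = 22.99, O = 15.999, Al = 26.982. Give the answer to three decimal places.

0.601 Na apfu

Na2O (M=61.979): mol = 0.11213; Na = 0.22426, O = 0.11213.
CaO (M=56.077): mol = 0.14855; Ca = 0.14855, O = 0.14855.
Al2O3 (M=101.961): mol = 0.26108; Al = 0.52216, O = 0.78324.
SiO2 (M=60.083): mol = 0.97182; Si = 0.97182, O = 1.94364.
ΣO = 2.98756; factor = 8/ΣO = 2.67777.
Na apfu = 0.22426 × 2.67777 = 0.601.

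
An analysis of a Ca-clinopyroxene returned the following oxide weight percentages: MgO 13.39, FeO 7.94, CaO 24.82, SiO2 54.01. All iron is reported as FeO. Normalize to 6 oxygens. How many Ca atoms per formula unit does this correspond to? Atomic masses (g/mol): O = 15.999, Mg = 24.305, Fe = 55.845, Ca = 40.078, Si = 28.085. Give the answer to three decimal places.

MgO: 13.39/40.304 = 0.33223 mol → 0.33223 mol Mg, 0.33223 mol O.
FeO: 7.94/71.844 = 0.11052 mol → 0.11052 mol Fe, 0.11052 mol O.
CaO: 24.82/56.077 = 0.44261 mol → 0.44261 mol Ca, 0.44261 mol O.
SiO2: 54.01/60.083 = 0.89892 mol → 0.89892 mol Si, 1.79784 mol O.
Total oxygen = 2.68320 mol. Normalization factor = 6/2.68320 = 2.23614.
Ca per 6 O = 0.44261 × 2.23614 = 0.990.

0.990 Ca apfu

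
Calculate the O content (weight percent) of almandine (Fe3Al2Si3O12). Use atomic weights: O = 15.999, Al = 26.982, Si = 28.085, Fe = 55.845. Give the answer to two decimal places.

Formula mass = 3·55.845 + 2·26.982 + 3·28.085 + 12·15.999 = 497.742 g/mol, of which 191.988 g is O.
So O makes up 191.988/497.742 = 0.3857 of the mass, i.e. 38.57%.

38.57 weight percent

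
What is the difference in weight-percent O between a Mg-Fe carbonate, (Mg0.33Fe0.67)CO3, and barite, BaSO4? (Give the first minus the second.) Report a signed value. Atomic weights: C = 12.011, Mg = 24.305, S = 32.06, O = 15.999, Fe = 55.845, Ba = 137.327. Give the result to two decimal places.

First mineral: 47.997 g O in 105.445 g formula = 45.52 wt% O.
Second mineral: 63.996 g O in 233.383 g formula = 27.42 wt% O.
45.52% − 27.42% gives a difference of 18.10 percentage points.

18.10 percentage points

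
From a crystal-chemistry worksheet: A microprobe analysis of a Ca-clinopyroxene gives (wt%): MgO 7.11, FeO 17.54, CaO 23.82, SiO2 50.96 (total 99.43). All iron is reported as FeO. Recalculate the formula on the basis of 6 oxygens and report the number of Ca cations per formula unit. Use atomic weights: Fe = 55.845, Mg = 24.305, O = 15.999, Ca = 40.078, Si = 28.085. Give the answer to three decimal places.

MgO: 7.11/40.304 = 0.17641 mol → 0.17641 mol Mg, 0.17641 mol O.
FeO: 17.54/71.844 = 0.24414 mol → 0.24414 mol Fe, 0.24414 mol O.
CaO: 23.82/56.077 = 0.42477 mol → 0.42477 mol Ca, 0.42477 mol O.
SiO2: 50.96/60.083 = 0.84816 mol → 0.84816 mol Si, 1.69632 mol O.
Total oxygen = 2.54164 mol. Normalization factor = 6/2.54164 = 2.36068.
Ca per 6 O = 0.42477 × 2.36068 = 1.003.

1.003 Ca apfu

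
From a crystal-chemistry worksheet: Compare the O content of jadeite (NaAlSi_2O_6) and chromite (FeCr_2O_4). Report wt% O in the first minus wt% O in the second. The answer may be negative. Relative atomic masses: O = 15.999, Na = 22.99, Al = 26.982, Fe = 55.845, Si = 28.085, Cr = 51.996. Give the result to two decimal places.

18.90 percentage points

First mineral: 95.994 g O in 202.136 g formula = 47.49 wt% O.
Second mineral: 63.996 g O in 223.833 g formula = 28.59 wt% O.
47.49% − 28.59% gives a difference of 18.90 percentage points.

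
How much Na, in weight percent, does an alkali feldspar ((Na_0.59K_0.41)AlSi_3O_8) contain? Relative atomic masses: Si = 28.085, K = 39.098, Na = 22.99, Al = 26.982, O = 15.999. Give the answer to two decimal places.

5.05 weight percent

Molar mass of (Na_0.59K_0.41)AlSi_3O_8: 0.59×22.99 + 0.41×39.098 + 1×26.982 + 3×28.085 + 8×15.999 = 268.823 g/mol.
Mass of Na per formula unit: 0.59 × 22.99 = 13.564 g.
Weight fraction Na = 13.564 / 268.823 = 0.0505.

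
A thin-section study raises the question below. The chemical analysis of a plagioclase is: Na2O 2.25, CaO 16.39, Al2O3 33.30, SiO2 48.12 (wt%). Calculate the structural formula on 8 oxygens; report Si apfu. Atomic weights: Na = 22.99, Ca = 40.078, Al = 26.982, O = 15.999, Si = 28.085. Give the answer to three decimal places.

Na2O: 2.25/61.979 = 0.03630 mol → 0.07260 mol Na, 0.03630 mol O.
CaO: 16.39/56.077 = 0.29228 mol → 0.29228 mol Ca, 0.29228 mol O.
Al2O3: 33.30/101.961 = 0.32660 mol → 0.65320 mol Al, 0.97980 mol O.
SiO2: 48.12/60.083 = 0.80089 mol → 0.80089 mol Si, 1.60178 mol O.
Total oxygen = 2.91016 mol. Normalization factor = 8/2.91016 = 2.74899.
Si per 8 O = 0.80089 × 2.74899 = 2.202.

2.202 Si apfu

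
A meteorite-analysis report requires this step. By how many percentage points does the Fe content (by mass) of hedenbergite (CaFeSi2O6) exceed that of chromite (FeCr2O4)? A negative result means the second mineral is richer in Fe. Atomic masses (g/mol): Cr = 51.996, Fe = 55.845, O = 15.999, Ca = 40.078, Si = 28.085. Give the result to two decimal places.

M(CaFeSi2O6) = 248.087 g/mol, so wt% Fe = 55.845/248.087 × 100 = 22.51%.
M(FeCr2O4) = 223.833 g/mol, so wt% Fe = 55.845/223.833 × 100 = 24.95%.
22.51 − 24.95 = -2.44 pp.

-2.44 percentage points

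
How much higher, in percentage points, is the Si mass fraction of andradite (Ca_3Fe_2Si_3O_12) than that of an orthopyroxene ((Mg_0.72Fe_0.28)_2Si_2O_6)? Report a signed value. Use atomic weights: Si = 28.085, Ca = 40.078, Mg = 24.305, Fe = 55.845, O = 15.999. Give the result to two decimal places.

M(Ca_3Fe_2Si_3O_12) = 508.167 g/mol, so wt% Si = 84.255/508.167 × 100 = 16.58%.
M((Mg_0.72Fe_0.28)_2Si_2O_6) = 218.436 g/mol, so wt% Si = 56.170/218.436 × 100 = 25.71%.
16.58 − 25.71 = -9.13 pp.

-9.13 percentage points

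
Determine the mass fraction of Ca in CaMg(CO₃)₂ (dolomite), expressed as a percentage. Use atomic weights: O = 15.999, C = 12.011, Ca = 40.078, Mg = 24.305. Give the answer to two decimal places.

21.73 weight percent

Molar mass of CaMg(CO₃)₂: 1*40.078 + 1*24.305 + 2*12.011 + 6*15.999 = 184.399 g/mol.
Mass of Ca per formula unit: 1 × 40.078 = 40.078 g.
Weight fraction Ca = 40.078 / 184.399 = 0.2173.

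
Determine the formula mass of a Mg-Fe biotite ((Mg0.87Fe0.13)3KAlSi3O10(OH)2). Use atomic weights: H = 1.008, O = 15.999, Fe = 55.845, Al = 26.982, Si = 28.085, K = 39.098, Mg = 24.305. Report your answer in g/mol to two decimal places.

429.55 g/mol

M = 2.61(24.305) + 0.39(55.845) + 1(39.098) + 1(26.982) + 3(28.085) + 12(15.999) + 2(1.008)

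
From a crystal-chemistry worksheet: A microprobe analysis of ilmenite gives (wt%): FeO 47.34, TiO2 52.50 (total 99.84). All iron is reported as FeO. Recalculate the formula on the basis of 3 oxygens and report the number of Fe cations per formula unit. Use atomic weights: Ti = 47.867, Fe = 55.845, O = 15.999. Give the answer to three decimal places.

FeO (M=71.844): mol = 0.65893; Fe = 0.65893, O = 0.65893.
TiO2 (M=79.865): mol = 0.65736; Ti = 0.65736, O = 1.31472.
ΣO = 1.97365; factor = 3/ΣO = 1.52003.
Fe apfu = 0.65893 × 1.52003 = 1.002.

1.002 Fe apfu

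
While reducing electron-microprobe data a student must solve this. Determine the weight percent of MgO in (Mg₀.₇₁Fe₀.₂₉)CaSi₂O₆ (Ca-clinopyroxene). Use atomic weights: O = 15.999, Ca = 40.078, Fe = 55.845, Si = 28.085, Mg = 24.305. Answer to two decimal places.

12.68 wt%

Formula mass = 225.694 g/mol.
0.71 Mg → 0.7100 mol MgO per formula unit; M(MgO) = 40.304, so MgO mass = 28.616 g.
28.616/225.694 × 100 = 12.68 wt%.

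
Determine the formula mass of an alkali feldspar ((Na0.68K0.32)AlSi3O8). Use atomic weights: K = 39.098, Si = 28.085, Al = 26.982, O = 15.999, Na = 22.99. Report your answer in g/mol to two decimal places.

M = 0.68·22.99 + 0.32·39.098 + 1·26.982 + 3·28.085 + 8·15.999

267.37 g/mol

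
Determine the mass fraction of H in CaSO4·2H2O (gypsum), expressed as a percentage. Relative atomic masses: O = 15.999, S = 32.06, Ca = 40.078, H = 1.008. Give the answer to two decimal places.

Molar mass of CaSO4·2H2O: 1·40.078 + 1·32.06 + 6·15.999 + 4·1.008 = 172.164 g/mol.
Mass of H per formula unit: 4 × 1.008 = 4.032 g.
Weight fraction H = 4.032 / 172.164 = 0.0234.

2.34 mass %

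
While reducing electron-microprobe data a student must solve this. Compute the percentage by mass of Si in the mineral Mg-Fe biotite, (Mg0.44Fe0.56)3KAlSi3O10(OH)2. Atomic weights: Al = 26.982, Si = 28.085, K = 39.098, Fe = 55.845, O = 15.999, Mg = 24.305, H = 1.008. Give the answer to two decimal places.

17.92 mass %

Formula mass = 1.32*24.305 + 1.68*55.845 + 1*39.098 + 1*26.982 + 3*28.085 + 12*15.999 + 2*1.008 = 470.241 g/mol, of which 84.255 g is Si.
So Si makes up 84.255/470.241 = 0.1792 of the mass, i.e. 17.92%.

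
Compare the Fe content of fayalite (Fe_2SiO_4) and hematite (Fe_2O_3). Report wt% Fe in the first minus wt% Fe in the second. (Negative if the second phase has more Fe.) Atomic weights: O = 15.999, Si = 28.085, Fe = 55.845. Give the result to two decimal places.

-15.13 percentage points

First mineral: 111.690 g Fe in 203.771 g formula = 54.81 wt% Fe.
Second mineral: 111.690 g Fe in 159.687 g formula = 69.94 wt% Fe.
54.81% − 69.94% gives a difference of -15.13 percentage points.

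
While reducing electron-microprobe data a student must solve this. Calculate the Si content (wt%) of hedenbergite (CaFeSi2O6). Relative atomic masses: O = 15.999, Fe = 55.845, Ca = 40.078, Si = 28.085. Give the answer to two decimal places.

Molar mass of CaFeSi2O6: 1*40.078 + 1*55.845 + 2*28.085 + 6*15.999 = 248.087 g/mol.
Mass of Si per formula unit: 2 × 28.085 = 56.170 g.
Weight fraction Si = 56.170 / 248.087 = 0.2264.

22.64 wt%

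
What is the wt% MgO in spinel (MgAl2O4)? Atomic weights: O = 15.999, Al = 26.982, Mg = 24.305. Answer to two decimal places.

28.33 wt%

Molar mass of MgAl2O4 = 1×24.305 + 2×26.982 + 4×15.999 = 142.265 g/mol.
Each formula unit contains 1 Mg, equivalent to 1/1 = 1.0000 mol MgO.
M(MgO) = 1×24.305 + 1×15.999 = 40.304 g/mol.
Mass of MgO per formula unit = 1.0000 × 40.304 = 40.304 g.
MgO wt% = 40.304 / 142.265 × 100 = 28.33%.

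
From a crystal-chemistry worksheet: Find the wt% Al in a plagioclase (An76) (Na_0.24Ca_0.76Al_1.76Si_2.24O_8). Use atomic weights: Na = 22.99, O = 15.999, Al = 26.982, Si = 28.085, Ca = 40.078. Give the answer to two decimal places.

Molar mass of Na_0.24Ca_0.76Al_1.76Si_2.24O_8: 0.24·22.99 + 0.76·40.078 + 1.76·26.982 + 2.24·28.085 + 8·15.999 = 274.368 g/mol.
Mass of Al per formula unit: 1.76 × 26.982 = 47.488 g.
Weight fraction Al = 47.488 / 274.368 = 0.1731.

17.31 wt%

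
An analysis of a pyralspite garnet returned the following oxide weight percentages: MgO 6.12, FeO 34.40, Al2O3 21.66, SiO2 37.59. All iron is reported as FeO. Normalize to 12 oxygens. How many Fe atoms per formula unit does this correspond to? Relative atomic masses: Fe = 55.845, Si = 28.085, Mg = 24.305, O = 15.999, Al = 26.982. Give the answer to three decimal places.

MgO (M=40.304): mol = 0.15185; Mg = 0.15185, O = 0.15185.
FeO (M=71.844): mol = 0.47882; Fe = 0.47882, O = 0.47882.
Al2O3 (M=101.961): mol = 0.21243; Al = 0.42486, O = 0.63729.
SiO2 (M=60.083): mol = 0.62563; Si = 0.62563, O = 1.25126.
ΣO = 2.51922; factor = 12/ΣO = 4.76338.
Fe apfu = 0.47882 × 4.76338 = 2.281.

2.281 Fe apfu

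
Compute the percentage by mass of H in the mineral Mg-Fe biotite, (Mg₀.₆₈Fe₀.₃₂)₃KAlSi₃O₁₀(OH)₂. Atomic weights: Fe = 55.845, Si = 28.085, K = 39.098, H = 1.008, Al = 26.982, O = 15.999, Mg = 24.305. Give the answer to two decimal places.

0.45 mass %

Molar mass of (Mg₀.₆₈Fe₀.₃₂)₃KAlSi₃O₁₀(OH)₂: 2.04*24.305 + 0.96*55.845 + 1*39.098 + 1*26.982 + 3*28.085 + 12*15.999 + 2*1.008 = 447.532 g/mol.
Mass of H per formula unit: 2 × 1.008 = 2.016 g.
Weight fraction H = 2.016 / 447.532 = 0.0045.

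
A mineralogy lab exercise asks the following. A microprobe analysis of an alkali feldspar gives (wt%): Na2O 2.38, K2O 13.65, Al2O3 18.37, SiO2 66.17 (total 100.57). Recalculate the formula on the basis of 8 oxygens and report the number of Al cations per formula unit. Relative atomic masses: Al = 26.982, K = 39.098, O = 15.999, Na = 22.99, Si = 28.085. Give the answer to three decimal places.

Na2O: 2.38/61.979 = 0.03840 mol → 0.07680 mol Na, 0.03840 mol O.
K2O: 13.65/94.195 = 0.14491 mol → 0.28982 mol K, 0.14491 mol O.
Al2O3: 18.37/101.961 = 0.18017 mol → 0.36034 mol Al, 0.54051 mol O.
SiO2: 66.17/60.083 = 1.10131 mol → 1.10131 mol Si, 2.20262 mol O.
Total oxygen = 2.92644 mol. Normalization factor = 8/2.92644 = 2.73370.
Al per 8 O = 0.36034 × 2.73370 = 0.985.

0.985 Al apfu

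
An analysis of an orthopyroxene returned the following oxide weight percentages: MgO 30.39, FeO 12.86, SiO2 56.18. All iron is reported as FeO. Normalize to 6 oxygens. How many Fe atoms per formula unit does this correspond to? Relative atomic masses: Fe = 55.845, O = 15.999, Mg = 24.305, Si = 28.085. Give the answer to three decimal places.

30.39 wt% MgO ÷ 40.304 g/mol = 0.75402 mol, giving 0.75402 Mg and 0.75402 O.
12.86 wt% FeO ÷ 71.844 g/mol = 0.17900 mol, giving 0.17900 Fe and 0.17900 O.
56.18 wt% SiO2 ÷ 60.083 g/mol = 0.93504 mol, giving 0.93504 Si and 1.87008 O.
Oxygen sums to 2.80310; scaling by 6/2.80310 = 2.14049 puts the formula on 6 O.
Fe: 0.17900 × 2.14049 = 0.383 atoms per formula unit.

0.383 Fe apfu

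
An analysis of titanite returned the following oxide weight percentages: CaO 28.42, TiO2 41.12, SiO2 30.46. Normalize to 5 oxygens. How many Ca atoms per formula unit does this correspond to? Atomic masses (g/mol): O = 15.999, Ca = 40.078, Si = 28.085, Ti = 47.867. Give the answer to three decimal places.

CaO: 28.42/56.077 = 0.50680 mol → 0.50680 mol Ca, 0.50680 mol O.
TiO2: 41.12/79.865 = 0.51487 mol → 0.51487 mol Ti, 1.02974 mol O.
SiO2: 30.46/60.083 = 0.50697 mol → 0.50697 mol Si, 1.01394 mol O.
Total oxygen = 2.55048 mol. Normalization factor = 5/2.55048 = 1.96042.
Ca per 5 O = 0.50680 × 1.96042 = 0.994.

0.994 Ca apfu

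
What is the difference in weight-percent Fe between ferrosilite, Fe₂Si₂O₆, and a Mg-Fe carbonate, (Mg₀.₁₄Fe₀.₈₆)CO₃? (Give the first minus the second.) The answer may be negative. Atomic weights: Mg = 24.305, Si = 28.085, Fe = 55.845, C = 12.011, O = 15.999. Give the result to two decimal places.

-0.77 percentage points

Fe in Fe₂Si₂O₆: molar mass 263.854 g/mol; 2×55.845 = 111.690 g → 42.33 wt%.
Fe in (Mg₀.₁₄Fe₀.₈₆)CO₃: molar mass 111.437 g/mol; 0.86×55.845 = 48.027 g → 43.10 wt%.
Difference = 42.33 − 43.10 = -0.77 percentage points.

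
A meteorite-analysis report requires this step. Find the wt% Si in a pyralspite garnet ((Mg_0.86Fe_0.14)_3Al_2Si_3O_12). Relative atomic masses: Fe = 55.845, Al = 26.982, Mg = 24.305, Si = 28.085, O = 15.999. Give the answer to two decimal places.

20.24 mass %

Molar mass of (Mg_0.86Fe_0.14)_3Al_2Si_3O_12: 2.58×24.305 + 0.42×55.845 + 2×26.982 + 3×28.085 + 12×15.999 = 416.369 g/mol.
Mass of Si per formula unit: 3 × 28.085 = 84.255 g.
Weight fraction Si = 84.255 / 416.369 = 0.2024.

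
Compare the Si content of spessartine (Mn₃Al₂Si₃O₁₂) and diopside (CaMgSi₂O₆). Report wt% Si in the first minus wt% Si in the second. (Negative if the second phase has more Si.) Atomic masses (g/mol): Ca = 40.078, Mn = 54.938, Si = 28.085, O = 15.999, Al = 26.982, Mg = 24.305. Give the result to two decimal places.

M(Mn₃Al₂Si₃O₁₂) = 495.021 g/mol, so wt% Si = 84.255/495.021 × 100 = 17.02%.
M(CaMgSi₂O₆) = 216.547 g/mol, so wt% Si = 56.170/216.547 × 100 = 25.94%.
17.02 − 25.94 = -8.92 pp.

-8.92 percentage points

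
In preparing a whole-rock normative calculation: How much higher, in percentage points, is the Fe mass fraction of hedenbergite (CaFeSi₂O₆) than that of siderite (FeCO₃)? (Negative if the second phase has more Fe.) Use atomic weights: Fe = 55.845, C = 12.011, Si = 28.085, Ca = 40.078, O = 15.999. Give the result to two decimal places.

Fe in CaFeSi₂O₆: molar mass 248.087 g/mol; 1×55.845 = 55.845 g → 22.51 wt%.
Fe in FeCO₃: molar mass 115.853 g/mol; 1×55.845 = 55.845 g → 48.20 wt%.
Difference = 22.51 − 48.20 = -25.69 percentage points.

-25.69 percentage points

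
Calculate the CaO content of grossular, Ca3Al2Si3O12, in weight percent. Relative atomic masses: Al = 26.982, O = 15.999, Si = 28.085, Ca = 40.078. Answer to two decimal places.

M(Ca3Al2Si3O12) = 450.441 g/mol; M(CaO) = 56.077 g/mol.
Moles CaO per formula unit = 3 Ca ÷ 1 = 3.0000.
CaO fraction = (3.0000 × 56.077) / 450.441 = 168.231/450.441 = 0.3735.

37.35 wt%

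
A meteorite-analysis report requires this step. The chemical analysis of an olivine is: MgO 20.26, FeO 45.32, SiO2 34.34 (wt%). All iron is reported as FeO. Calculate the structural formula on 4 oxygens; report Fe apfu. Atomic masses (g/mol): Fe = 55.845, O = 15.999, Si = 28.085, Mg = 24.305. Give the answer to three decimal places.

1.108 Fe apfu

20.26 wt% MgO ÷ 40.304 g/mol = 0.50268 mol, giving 0.50268 Mg and 0.50268 O.
45.32 wt% FeO ÷ 71.844 g/mol = 0.63081 mol, giving 0.63081 Fe and 0.63081 O.
34.34 wt% SiO2 ÷ 60.083 g/mol = 0.57154 mol, giving 0.57154 Si and 1.14308 O.
Oxygen sums to 2.27657; scaling by 4/2.27657 = 1.75703 puts the formula on 4 O.
Fe: 0.63081 × 1.75703 = 1.108 atoms per formula unit.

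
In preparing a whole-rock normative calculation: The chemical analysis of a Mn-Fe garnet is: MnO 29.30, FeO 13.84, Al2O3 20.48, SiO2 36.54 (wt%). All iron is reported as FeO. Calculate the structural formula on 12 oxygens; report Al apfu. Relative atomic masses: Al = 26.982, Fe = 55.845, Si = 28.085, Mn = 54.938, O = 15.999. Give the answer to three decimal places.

MnO: 29.30/70.937 = 0.41304 mol → 0.41304 mol Mn, 0.41304 mol O.
FeO: 13.84/71.844 = 0.19264 mol → 0.19264 mol Fe, 0.19264 mol O.
Al2O3: 20.48/101.961 = 0.20086 mol → 0.40172 mol Al, 0.60258 mol O.
SiO2: 36.54/60.083 = 0.60816 mol → 0.60816 mol Si, 1.21632 mol O.
Total oxygen = 2.42458 mol. Normalization factor = 12/2.42458 = 4.94931.
Al per 12 O = 0.40172 × 4.94931 = 1.988.

1.988 Al apfu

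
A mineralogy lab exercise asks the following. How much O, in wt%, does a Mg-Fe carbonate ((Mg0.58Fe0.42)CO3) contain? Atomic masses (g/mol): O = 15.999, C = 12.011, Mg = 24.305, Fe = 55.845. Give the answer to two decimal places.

49.20 wt%

Molar mass of (Mg0.58Fe0.42)CO3: 0.58×24.305 + 0.42×55.845 + 1×12.011 + 3×15.999 = 97.560 g/mol.
Mass of O per formula unit: 3 × 15.999 = 47.997 g.
Weight fraction O = 47.997 / 97.560 = 0.4920.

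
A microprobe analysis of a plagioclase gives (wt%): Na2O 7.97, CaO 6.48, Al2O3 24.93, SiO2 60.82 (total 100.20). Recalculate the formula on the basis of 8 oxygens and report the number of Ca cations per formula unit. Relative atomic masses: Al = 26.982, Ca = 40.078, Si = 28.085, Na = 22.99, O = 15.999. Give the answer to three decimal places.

Na2O (M=61.979): mol = 0.12859; Na = 0.25718, O = 0.12859.
CaO (M=56.077): mol = 0.11556; Ca = 0.11556, O = 0.11556.
Al2O3 (M=101.961): mol = 0.24451; Al = 0.48902, O = 0.73353.
SiO2 (M=60.083): mol = 1.01227; Si = 1.01227, O = 2.02454.
ΣO = 3.00222; factor = 8/ΣO = 2.66469.
Ca apfu = 0.11556 × 2.66469 = 0.308.

0.308 Ca apfu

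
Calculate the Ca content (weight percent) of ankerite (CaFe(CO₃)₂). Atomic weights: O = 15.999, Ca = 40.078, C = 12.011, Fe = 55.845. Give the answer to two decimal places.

18.56 weight percent

Molar mass of CaFe(CO₃)₂: 1·40.078 + 1·55.845 + 2·12.011 + 6·15.999 = 215.939 g/mol.
Mass of Ca per formula unit: 1 × 40.078 = 40.078 g.
Weight fraction Ca = 40.078 / 215.939 = 0.1856.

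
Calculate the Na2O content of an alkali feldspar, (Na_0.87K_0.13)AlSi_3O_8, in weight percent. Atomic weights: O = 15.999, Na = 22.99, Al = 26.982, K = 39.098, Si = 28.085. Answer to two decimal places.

10.20 wt%

M((Na_0.87K_0.13)AlSi_3O_8) = 264.313 g/mol; M(Na2O) = 61.979 g/mol.
Moles Na2O per formula unit = 0.87 Na ÷ 2 = 0.4350.
Na2O fraction = (0.4350 × 61.979) / 264.313 = 26.961/264.313 = 0.1020.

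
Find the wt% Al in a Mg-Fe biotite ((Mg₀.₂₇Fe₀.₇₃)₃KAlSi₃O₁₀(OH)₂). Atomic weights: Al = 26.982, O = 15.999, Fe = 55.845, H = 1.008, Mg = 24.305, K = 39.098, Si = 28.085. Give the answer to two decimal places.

5.55 weight percent

Formula mass = 0.81*24.305 + 2.19*55.845 + 1*39.098 + 1*26.982 + 3*28.085 + 12*15.999 + 2*1.008 = 486.327 g/mol, of which 26.982 g is Al.
So Al makes up 26.982/486.327 = 0.0555 of the mass, i.e. 5.55%.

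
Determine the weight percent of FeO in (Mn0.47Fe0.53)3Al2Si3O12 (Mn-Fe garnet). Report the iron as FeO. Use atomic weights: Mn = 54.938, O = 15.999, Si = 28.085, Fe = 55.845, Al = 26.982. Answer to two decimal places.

Molar mass of (Mn0.47Fe0.53)3Al2Si3O12 = 1.41×54.938 + 1.59×55.845 + 2×26.982 + 3×28.085 + 12×15.999 = 496.463 g/mol.
Each formula unit contains 1.59 Fe, equivalent to 1.59/1 = 1.5900 mol FeO.
M(FeO) = 1×55.845 + 1×15.999 = 71.844 g/mol.
Mass of FeO per formula unit = 1.5900 × 71.844 = 114.232 g.
FeO wt% = 114.232 / 496.463 × 100 = 23.01%.

23.01 wt%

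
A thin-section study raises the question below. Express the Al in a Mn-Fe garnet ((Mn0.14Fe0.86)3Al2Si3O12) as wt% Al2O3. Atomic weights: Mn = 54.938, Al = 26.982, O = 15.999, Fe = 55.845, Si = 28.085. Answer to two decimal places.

20.50 wt%

Formula mass = 497.361 g/mol.
2 Al → 1.0000 mol Al2O3 per formula unit; M(Al2O3) = 101.961, so Al2O3 mass = 101.961 g.
101.961/497.361 × 100 = 20.50 wt%.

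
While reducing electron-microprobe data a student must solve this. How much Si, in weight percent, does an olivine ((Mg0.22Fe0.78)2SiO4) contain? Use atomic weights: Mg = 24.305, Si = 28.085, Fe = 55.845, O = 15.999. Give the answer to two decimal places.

14.79 weight percent

M((Mg0.22Fe0.78)2SiO4) = 189.893 g/mol.
Si contributes 1 × 28.085 = 28.085 g per mole.
28.085/189.893 = 0.1479 → 14.79%.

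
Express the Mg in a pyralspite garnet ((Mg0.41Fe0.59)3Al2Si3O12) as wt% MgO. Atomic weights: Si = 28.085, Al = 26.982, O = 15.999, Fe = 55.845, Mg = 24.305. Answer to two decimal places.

M((Mg0.41Fe0.59)3Al2Si3O12) = 458.948 g/mol; M(MgO) = 40.304 g/mol.
Moles MgO per formula unit = 1.23 Mg ÷ 1 = 1.2300.
MgO fraction = (1.2300 × 40.304) / 458.948 = 49.574/458.948 = 0.1080.

10.80 wt%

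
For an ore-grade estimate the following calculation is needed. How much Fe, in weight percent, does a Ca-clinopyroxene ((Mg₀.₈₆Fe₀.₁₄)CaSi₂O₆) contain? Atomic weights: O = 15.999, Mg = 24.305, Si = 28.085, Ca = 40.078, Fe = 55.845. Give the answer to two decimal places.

3.54 weight percent

Molar mass of (Mg₀.₈₆Fe₀.₁₄)CaSi₂O₆: 0.86×24.305 + 0.14×55.845 + 1×40.078 + 2×28.085 + 6×15.999 = 220.963 g/mol.
Mass of Fe per formula unit: 0.14 × 55.845 = 7.818 g.
Weight fraction Fe = 7.818 / 220.963 = 0.0354.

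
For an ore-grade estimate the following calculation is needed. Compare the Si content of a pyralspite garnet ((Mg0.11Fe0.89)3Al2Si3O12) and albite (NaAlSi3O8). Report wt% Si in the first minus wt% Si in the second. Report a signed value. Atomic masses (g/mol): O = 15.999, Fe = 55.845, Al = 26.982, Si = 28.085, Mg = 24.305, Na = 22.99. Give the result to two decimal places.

First mineral: 84.255 g Si in 487.334 g formula = 17.29 wt% Si.
Second mineral: 84.255 g Si in 262.219 g formula = 32.13 wt% Si.
17.29% − 32.13% gives a difference of -14.84 percentage points.

-14.84 percentage points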